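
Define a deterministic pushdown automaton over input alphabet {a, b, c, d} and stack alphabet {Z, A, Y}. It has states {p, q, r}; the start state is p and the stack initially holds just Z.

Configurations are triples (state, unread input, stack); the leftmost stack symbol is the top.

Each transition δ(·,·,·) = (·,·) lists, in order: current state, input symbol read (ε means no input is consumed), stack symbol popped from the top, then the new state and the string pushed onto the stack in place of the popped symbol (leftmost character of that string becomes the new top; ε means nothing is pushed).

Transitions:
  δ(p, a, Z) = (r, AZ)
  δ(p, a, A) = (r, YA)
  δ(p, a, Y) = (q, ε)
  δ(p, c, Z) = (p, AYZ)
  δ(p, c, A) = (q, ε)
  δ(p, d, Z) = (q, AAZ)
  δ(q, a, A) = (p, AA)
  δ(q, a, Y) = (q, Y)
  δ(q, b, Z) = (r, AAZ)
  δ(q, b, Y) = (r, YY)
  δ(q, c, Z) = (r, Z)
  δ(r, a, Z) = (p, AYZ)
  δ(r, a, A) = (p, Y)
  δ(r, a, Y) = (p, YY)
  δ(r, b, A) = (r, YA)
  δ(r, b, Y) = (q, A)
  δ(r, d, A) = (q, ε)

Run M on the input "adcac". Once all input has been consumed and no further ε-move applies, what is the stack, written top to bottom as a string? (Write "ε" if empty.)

(p, adcac, Z)
  read a, top Z: go to r, push AZ → (r, dcac, AZ)
  read d, top A: go to q, push ε → (q, cac, Z)
  read c, top Z: go to r, push Z → (r, ac, Z)
  read a, top Z: go to p, push AYZ → (p, c, AYZ)
  read c, top A: go to q, push ε → (q, ε, YZ)
All input consumed in state q with stack YZ.

YZ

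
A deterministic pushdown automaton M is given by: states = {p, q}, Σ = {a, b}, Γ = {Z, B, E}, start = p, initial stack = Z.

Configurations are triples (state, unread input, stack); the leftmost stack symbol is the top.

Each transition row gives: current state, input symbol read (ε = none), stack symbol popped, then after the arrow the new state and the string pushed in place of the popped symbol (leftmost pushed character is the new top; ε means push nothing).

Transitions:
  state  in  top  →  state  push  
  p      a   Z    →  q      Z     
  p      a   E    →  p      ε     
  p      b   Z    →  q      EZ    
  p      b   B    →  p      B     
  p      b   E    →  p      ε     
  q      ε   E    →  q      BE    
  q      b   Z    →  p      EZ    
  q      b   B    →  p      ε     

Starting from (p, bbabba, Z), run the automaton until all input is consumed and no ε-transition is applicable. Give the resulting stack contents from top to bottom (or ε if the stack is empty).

(p, bbabba, Z) ⊢ (q, babba, EZ) ⊢ (q, babba, BEZ) ⊢ (p, abba, EZ) ⊢ (p, bba, Z) ⊢ (q, ba, EZ) ⊢ (q, ba, BEZ) ⊢ (p, a, EZ) ⊢ (p, ε, Z)
All input consumed in state p with stack Z.

Z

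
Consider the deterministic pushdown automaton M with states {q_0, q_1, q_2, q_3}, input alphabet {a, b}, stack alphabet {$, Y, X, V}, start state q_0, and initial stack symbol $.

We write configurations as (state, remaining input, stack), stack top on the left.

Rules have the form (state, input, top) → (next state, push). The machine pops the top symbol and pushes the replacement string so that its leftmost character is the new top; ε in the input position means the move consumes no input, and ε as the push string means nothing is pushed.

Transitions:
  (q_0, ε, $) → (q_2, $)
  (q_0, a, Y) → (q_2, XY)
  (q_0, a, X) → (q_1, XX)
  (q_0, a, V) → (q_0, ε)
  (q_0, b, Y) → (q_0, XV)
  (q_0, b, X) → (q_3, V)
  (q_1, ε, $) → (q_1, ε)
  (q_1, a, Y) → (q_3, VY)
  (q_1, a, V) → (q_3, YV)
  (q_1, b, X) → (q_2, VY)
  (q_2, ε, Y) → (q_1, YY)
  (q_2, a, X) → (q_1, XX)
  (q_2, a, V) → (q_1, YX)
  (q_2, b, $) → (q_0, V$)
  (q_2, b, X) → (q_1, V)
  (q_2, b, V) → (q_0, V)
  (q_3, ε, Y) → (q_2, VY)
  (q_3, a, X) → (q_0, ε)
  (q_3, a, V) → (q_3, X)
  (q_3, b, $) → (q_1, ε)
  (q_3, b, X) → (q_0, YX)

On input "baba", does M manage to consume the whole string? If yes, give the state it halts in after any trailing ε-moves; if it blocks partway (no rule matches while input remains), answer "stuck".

(q_0, baba, $)
  ε-move, top $: go to q_2, push $ → (q_2, baba, $)
  read b, top $: go to q_0, push V$ → (q_0, aba, V$)
  read a, top V: go to q_0, push ε → (q_0, ba, $)
  ε-move, top $: go to q_2, push $ → (q_2, ba, $)
  read b, top $: go to q_0, push V$ → (q_0, a, V$)
  read a, top V: go to q_0, push ε → (q_0, ε, $)
  ε-move, top $: go to q_2, push $ → (q_2, ε, $)
All input consumed; M is in state q_2.

q_2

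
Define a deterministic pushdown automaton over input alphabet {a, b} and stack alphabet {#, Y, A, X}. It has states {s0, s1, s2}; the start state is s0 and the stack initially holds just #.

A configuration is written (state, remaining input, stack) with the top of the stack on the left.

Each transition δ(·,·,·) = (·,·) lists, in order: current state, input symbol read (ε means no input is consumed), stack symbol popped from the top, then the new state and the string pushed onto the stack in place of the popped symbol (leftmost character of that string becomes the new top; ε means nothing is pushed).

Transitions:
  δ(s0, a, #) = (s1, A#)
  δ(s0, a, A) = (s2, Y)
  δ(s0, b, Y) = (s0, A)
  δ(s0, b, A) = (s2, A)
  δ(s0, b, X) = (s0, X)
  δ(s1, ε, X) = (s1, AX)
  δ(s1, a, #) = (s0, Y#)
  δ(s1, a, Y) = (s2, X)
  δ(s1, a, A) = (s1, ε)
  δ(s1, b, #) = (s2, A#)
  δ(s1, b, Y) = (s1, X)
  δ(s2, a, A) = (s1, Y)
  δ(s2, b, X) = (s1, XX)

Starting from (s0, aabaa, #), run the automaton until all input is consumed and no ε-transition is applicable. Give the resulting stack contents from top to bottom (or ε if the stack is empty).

(s0, aabaa, #)
  read a, top #: go to s1, push A# → (s1, abaa, A#)
  read a, top A: go to s1, push ε → (s1, baa, #)
  read b, top #: go to s2, push A# → (s2, aa, A#)
  read a, top A: go to s1, push Y → (s1, a, Y#)
  read a, top Y: go to s2, push X → (s2, ε, X#)
All input consumed in state s2 with stack X#.

X#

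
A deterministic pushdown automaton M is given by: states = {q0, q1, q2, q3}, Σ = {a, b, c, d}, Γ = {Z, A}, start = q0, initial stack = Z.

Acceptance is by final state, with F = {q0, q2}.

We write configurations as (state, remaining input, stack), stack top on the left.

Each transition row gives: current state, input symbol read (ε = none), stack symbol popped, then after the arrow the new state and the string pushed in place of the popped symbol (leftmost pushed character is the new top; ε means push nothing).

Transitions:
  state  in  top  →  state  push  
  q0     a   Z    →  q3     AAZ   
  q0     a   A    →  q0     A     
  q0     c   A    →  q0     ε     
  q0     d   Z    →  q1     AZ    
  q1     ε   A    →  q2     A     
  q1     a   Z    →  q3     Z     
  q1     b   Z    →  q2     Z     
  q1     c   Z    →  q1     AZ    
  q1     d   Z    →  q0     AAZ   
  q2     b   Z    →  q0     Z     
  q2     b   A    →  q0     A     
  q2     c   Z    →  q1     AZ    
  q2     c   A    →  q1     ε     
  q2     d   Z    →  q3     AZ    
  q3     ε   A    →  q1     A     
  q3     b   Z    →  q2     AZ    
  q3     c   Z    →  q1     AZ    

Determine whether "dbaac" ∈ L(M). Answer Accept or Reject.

(q0, dbaac, Z)
  read d, top Z: go to q1, push AZ → (q1, baac, AZ)
  ε-move, top A: go to q2, push A → (q2, baac, AZ)
  read b, top A: go to q0, push A → (q0, aac, AZ)
  read a, top A: go to q0, push A → (q0, ac, AZ)
  read a, top A: go to q0, push A → (q0, c, AZ)
  read c, top A: go to q0, push ε → (q0, ε, Z)
All input consumed; state q0 ∈ F.

Accept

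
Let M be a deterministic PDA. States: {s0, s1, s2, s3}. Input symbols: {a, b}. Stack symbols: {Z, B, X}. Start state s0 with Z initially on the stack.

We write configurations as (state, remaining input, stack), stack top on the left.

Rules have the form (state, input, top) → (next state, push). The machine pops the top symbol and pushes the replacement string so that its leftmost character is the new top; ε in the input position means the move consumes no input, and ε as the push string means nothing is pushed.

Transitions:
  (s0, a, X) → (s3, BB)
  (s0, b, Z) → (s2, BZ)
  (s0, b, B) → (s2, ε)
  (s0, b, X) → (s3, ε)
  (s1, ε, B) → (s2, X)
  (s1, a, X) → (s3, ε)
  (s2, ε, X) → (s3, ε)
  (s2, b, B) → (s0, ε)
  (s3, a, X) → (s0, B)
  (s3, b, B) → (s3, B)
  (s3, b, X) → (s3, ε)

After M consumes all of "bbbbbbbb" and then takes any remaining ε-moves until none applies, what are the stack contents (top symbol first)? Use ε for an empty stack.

Z

(s0, bbbbbbbb, Z)
  read b, top Z: go to s2, push BZ → (s2, bbbbbbb, BZ)
  read b, top B: go to s0, push ε → (s0, bbbbbb, Z)
  read b, top Z: go to s2, push BZ → (s2, bbbbb, BZ)
  read b, top B: go to s0, push ε → (s0, bbbb, Z)
  read b, top Z: go to s2, push BZ → (s2, bbb, BZ)
  read b, top B: go to s0, push ε → (s0, bb, Z)
  read b, top Z: go to s2, push BZ → (s2, b, BZ)
  read b, top B: go to s0, push ε → (s0, ε, Z)
All input consumed in state s0 with stack Z.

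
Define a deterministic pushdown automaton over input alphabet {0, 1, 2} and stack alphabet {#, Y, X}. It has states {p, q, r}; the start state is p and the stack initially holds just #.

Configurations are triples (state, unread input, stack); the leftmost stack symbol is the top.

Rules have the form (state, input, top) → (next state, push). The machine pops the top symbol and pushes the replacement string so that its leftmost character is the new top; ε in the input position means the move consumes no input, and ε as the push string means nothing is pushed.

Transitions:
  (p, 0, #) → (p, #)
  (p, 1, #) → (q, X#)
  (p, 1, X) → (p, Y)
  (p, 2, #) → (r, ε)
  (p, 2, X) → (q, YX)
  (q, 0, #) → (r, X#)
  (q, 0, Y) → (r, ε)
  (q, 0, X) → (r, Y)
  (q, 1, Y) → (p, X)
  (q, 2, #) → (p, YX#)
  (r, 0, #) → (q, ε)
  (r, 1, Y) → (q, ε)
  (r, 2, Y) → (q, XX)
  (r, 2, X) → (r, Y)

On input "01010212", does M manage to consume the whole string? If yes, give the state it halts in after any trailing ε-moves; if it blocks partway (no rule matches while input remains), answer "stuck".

(p, 01010212, #)
  read 0, top #: go to p, push # → (p, 1010212, #)
  read 1, top #: go to q, push X# → (q, 010212, X#)
  read 0, top X: go to r, push Y → (r, 10212, Y#)
  read 1, top Y: go to q, push ε → (q, 0212, #)
  read 0, top #: go to r, push X# → (r, 212, X#)
  read 2, top X: go to r, push Y → (r, 12, Y#)
  read 1, top Y: go to q, push ε → (q, 2, #)
  read 2, top #: go to p, push YX# → (p, ε, YX#)
All input consumed; M is in state p.

p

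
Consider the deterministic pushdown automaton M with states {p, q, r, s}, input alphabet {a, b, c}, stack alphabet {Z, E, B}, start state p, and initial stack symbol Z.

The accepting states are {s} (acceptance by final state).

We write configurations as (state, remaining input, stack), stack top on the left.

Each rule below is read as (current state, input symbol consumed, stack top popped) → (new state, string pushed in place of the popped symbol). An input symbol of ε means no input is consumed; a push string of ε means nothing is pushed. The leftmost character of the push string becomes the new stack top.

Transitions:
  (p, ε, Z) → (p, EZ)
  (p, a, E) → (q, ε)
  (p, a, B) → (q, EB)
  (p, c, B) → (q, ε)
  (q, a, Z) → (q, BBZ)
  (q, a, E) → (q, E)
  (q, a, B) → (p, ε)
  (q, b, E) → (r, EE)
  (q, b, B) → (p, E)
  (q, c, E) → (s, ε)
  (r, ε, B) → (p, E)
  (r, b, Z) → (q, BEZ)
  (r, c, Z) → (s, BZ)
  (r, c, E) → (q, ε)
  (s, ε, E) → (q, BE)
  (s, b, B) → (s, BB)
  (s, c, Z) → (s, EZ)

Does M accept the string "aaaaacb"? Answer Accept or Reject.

Accept

(p, aaaaacb, Z)
  ε-move, top Z: go to p, push EZ → (p, aaaaacb, EZ)
  read a, top E: go to q, push ε → (q, aaaacb, Z)
  read a, top Z: go to q, push BBZ → (q, aaacb, BBZ)
  read a, top B: go to p, push ε → (p, aacb, BZ)
  read a, top B: go to q, push EB → (q, acb, EBZ)
  read a, top E: go to q, push E → (q, cb, EBZ)
  read c, top E: go to s, push ε → (s, b, BZ)
  read b, top B: go to s, push BB → (s, ε, BBZ)
All input consumed; state s ∈ F.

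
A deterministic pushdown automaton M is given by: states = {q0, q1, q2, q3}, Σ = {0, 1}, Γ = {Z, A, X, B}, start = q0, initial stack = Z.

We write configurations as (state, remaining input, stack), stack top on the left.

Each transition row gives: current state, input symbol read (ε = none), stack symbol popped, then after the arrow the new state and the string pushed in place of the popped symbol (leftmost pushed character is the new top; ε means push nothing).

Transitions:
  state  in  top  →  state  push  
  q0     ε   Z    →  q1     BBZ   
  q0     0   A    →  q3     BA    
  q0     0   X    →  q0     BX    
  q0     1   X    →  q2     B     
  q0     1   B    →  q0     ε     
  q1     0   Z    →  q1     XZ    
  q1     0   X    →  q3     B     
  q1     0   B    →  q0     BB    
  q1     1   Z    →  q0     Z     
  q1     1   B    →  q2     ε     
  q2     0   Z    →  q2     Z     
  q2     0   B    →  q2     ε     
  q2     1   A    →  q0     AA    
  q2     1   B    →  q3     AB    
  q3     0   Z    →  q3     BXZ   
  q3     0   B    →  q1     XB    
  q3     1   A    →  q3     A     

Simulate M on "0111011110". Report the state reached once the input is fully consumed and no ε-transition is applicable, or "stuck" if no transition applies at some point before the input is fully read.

q2

(q0, 0111011110, Z)
  ε-move, top Z: go to q1, push BBZ → (q1, 0111011110, BBZ)
  read 0, top B: go to q0, push BB → (q0, 111011110, BBBZ)
  read 1, top B: go to q0, push ε → (q0, 11011110, BBZ)
  read 1, top B: go to q0, push ε → (q0, 1011110, BZ)
  read 1, top B: go to q0, push ε → (q0, 011110, Z)
  ε-move, top Z: go to q1, push BBZ → (q1, 011110, BBZ)
  read 0, top B: go to q0, push BB → (q0, 11110, BBBZ)
  read 1, top B: go to q0, push ε → (q0, 1110, BBZ)
  read 1, top B: go to q0, push ε → (q0, 110, BZ)
  read 1, top B: go to q0, push ε → (q0, 10, Z)
  ε-move, top Z: go to q1, push BBZ → (q1, 10, BBZ)
  read 1, top B: go to q2, push ε → (q2, 0, BZ)
  read 0, top B: go to q2, push ε → (q2, ε, Z)
All input consumed; M is in state q2.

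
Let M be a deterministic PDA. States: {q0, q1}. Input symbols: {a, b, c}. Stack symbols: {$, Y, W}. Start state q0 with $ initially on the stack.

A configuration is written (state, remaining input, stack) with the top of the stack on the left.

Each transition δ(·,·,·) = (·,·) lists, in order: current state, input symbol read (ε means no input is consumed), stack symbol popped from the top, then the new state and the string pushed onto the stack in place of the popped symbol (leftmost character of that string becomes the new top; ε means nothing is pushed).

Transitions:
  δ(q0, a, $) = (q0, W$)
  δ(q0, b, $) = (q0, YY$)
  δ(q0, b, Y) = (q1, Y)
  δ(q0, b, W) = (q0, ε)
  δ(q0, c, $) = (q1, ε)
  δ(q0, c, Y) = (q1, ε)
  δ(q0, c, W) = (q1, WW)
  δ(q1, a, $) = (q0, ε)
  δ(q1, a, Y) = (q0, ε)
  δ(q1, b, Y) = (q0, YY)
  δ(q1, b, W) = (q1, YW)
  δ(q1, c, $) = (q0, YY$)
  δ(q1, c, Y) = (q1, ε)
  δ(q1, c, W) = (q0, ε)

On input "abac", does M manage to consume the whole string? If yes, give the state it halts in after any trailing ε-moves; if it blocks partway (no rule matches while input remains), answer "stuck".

(q0, abac, $) ⊢ (q0, bac, W$) ⊢ (q0, ac, $) ⊢ (q0, c, W$) ⊢ (q1, ε, WW$)
All input consumed; M is in state q1.

q1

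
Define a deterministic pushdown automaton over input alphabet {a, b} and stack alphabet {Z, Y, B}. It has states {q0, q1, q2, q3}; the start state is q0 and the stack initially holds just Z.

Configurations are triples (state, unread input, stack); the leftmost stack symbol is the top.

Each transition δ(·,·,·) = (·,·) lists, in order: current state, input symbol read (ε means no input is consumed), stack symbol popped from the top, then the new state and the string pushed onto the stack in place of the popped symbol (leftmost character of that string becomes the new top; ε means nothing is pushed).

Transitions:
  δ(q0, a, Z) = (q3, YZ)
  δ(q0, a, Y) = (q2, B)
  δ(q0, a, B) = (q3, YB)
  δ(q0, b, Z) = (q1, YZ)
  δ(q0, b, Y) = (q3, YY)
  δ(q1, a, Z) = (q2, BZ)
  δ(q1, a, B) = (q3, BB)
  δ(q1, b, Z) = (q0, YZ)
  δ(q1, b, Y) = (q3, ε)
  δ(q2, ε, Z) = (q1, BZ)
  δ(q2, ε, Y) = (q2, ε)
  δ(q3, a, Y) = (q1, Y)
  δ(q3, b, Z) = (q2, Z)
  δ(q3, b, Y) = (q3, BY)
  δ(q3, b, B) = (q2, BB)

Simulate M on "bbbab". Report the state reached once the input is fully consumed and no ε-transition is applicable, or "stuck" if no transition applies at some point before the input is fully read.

(q0, bbbab, Z)
  read b, top Z: go to q1, push YZ → (q1, bbab, YZ)
  read b, top Y: go to q3, push ε → (q3, bab, Z)
  read b, top Z: go to q2, push Z → (q2, ab, Z)
  ε-move, top Z: go to q1, push BZ → (q1, ab, BZ)
  read a, top B: go to q3, push BB → (q3, b, BBZ)
  read b, top B: go to q2, push BB → (q2, ε, BBBZ)
All input consumed; M is in state q2.

q2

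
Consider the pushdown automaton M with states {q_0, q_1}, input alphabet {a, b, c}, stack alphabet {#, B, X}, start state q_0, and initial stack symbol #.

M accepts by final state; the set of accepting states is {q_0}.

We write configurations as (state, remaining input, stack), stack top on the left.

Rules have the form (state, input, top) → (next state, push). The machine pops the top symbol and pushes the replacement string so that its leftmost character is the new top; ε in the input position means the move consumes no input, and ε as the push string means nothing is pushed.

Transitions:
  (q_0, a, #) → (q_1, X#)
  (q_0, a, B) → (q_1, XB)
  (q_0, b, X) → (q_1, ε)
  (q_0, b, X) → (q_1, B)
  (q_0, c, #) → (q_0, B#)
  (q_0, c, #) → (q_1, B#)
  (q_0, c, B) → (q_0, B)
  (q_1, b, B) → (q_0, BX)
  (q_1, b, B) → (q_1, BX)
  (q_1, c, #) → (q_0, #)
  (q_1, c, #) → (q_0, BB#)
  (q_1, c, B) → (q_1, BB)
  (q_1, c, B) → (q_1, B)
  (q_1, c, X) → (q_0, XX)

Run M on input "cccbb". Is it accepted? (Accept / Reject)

One accepting computation: (q_0, cccbb, #) ⊢ (q_1, ccbb, B#) ⊢ (q_1, cbb, BB#) ⊢ (q_1, bb, BBB#) ⊢ (q_1, b, BXBB#) ⊢ (q_0, ε, BXXBB#)
All input consumed and state q_0 ∈ F.

Accept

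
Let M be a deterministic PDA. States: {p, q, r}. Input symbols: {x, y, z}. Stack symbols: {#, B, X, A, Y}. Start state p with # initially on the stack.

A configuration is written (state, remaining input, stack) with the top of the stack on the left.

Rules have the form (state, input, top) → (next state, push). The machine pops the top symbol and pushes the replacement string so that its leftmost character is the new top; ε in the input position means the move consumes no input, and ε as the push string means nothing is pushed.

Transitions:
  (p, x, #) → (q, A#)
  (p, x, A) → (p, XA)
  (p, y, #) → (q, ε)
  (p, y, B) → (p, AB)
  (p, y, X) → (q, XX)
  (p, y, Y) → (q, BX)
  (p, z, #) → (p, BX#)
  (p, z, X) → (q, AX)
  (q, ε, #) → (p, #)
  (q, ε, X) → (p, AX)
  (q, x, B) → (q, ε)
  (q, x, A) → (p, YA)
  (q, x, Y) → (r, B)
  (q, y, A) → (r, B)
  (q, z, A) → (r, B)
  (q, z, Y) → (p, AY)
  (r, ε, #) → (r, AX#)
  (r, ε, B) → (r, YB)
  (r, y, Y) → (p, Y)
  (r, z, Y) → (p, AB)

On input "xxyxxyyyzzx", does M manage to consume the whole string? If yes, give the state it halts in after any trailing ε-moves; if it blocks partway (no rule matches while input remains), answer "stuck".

(p, xxyxxyyyzzx, #) ⊢ (q, xyxxyyyzzx, A#) ⊢ (p, yxxyyyzzx, YA#) ⊢ (q, xxyyyzzx, BXA#) ⊢ (q, xyyyzzx, XA#) ⊢ (p, xyyyzzx, AXA#) ⊢ (p, yyyzzx, XAXA#) ⊢ (q, yyzzx, XXAXA#) ⊢ (p, yyzzx, AXXAXA#)
No transition for (p, y, top A); M blocks with input yyzzx remaining.

stuck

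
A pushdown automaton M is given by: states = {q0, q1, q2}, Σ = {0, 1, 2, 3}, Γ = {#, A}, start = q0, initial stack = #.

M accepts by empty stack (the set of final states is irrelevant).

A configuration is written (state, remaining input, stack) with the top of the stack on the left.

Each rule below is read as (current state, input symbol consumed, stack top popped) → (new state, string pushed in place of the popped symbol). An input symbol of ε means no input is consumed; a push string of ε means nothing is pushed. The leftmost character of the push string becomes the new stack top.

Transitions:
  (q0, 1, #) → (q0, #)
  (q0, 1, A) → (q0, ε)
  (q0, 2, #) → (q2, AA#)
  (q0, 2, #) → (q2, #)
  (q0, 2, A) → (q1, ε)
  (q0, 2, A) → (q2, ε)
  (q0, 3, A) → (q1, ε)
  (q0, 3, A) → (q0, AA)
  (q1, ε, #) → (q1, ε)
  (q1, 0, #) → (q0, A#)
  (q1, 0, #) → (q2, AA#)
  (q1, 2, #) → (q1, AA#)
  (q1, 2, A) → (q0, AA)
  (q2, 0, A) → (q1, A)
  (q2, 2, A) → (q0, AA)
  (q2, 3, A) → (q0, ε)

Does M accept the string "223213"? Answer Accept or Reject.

No computation consumes all input and empties the stack.

Reject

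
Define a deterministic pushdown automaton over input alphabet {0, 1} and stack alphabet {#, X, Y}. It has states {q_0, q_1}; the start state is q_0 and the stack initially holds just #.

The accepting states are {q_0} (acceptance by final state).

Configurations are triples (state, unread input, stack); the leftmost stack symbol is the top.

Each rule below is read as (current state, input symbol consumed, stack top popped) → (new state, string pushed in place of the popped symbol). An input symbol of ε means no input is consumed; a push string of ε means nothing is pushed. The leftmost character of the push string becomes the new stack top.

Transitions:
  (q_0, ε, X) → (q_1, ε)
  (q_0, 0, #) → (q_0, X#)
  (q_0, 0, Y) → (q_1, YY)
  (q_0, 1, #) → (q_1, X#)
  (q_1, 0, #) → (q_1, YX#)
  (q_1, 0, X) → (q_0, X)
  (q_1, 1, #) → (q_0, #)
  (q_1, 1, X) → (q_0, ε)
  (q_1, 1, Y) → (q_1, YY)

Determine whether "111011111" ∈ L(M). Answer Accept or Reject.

Accept

(q_0, 111011111, #)
  read 1, top #: go to q_1, push X# → (q_1, 11011111, X#)
  read 1, top X: go to q_0, push ε → (q_0, 1011111, #)
  read 1, top #: go to q_1, push X# → (q_1, 011111, X#)
  read 0, top X: go to q_0, push X → (q_0, 11111, X#)
  ε-move, top X: go to q_1, push ε → (q_1, 11111, #)
  read 1, top #: go to q_0, push # → (q_0, 1111, #)
  read 1, top #: go to q_1, push X# → (q_1, 111, X#)
  read 1, top X: go to q_0, push ε → (q_0, 11, #)
  read 1, top #: go to q_1, push X# → (q_1, 1, X#)
  read 1, top X: go to q_0, push ε → (q_0, ε, #)
All input consumed; state q_0 ∈ F.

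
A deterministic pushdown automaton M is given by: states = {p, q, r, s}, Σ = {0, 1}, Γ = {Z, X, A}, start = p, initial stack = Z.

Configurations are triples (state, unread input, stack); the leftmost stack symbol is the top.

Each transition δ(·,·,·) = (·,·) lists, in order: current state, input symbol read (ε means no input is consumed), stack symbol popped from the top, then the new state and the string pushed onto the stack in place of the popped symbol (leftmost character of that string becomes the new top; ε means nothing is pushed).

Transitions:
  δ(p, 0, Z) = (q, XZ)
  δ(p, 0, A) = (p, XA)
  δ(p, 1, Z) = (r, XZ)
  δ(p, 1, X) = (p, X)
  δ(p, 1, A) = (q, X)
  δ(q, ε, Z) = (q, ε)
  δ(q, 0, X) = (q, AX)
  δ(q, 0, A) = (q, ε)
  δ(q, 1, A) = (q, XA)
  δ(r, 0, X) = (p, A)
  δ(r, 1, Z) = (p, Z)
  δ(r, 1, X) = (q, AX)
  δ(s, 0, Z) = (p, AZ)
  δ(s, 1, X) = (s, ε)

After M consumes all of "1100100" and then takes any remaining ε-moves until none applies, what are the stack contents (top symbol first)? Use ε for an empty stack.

XAXZ

(p, 1100100, Z)
  read 1, top Z: go to r, push XZ → (r, 100100, XZ)
  read 1, top X: go to q, push AX → (q, 00100, AXZ)
  read 0, top A: go to q, push ε → (q, 0100, XZ)
  read 0, top X: go to q, push AX → (q, 100, AXZ)
  read 1, top A: go to q, push XA → (q, 00, XAXZ)
  read 0, top X: go to q, push AX → (q, 0, AXAXZ)
  read 0, top A: go to q, push ε → (q, ε, XAXZ)
All input consumed in state q with stack XAXZ.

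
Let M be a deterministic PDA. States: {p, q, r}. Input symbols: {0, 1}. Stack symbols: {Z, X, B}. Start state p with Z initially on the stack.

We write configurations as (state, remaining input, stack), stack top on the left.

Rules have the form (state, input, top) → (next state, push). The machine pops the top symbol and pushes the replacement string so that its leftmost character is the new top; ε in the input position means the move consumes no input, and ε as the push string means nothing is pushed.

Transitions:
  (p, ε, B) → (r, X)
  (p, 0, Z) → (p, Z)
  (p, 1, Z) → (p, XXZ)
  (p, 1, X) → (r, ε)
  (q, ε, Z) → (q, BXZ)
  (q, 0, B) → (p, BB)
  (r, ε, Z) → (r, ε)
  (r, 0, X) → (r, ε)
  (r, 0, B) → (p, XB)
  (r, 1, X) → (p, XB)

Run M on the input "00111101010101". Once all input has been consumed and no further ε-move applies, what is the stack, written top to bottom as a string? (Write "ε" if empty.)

BZ

(p, 00111101010101, Z)
  read 0, top Z: go to p, push Z → (p, 0111101010101, Z)
  read 0, top Z: go to p, push Z → (p, 111101010101, Z)
  read 1, top Z: go to p, push XXZ → (p, 11101010101, XXZ)
  read 1, top X: go to r, push ε → (r, 1101010101, XZ)
  read 1, top X: go to p, push XB → (p, 101010101, XBZ)
  read 1, top X: go to r, push ε → (r, 01010101, BZ)
  read 0, top B: go to p, push XB → (p, 1010101, XBZ)
  read 1, top X: go to r, push ε → (r, 010101, BZ)
  read 0, top B: go to p, push XB → (p, 10101, XBZ)
  read 1, top X: go to r, push ε → (r, 0101, BZ)
  read 0, top B: go to p, push XB → (p, 101, XBZ)
  read 1, top X: go to r, push ε → (r, 01, BZ)
  read 0, top B: go to p, push XB → (p, 1, XBZ)
  read 1, top X: go to r, push ε → (r, ε, BZ)
All input consumed in state r with stack BZ.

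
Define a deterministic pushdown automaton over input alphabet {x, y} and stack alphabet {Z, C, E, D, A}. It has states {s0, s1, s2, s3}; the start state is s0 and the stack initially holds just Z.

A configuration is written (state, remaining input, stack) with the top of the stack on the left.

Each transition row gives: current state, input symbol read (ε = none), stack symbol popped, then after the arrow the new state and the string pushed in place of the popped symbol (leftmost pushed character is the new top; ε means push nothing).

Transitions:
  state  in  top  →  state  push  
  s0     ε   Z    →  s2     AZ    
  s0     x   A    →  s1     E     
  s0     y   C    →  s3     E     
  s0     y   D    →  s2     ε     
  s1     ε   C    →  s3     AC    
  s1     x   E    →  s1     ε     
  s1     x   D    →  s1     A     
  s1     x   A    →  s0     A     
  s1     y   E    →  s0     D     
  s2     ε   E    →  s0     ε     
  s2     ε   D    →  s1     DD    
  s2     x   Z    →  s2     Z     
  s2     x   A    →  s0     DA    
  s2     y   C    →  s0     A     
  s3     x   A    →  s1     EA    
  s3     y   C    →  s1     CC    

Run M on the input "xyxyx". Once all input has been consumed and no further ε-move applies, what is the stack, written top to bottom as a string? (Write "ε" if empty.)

DAZ

(s0, xyxyx, Z) ⊢ (s2, xyxyx, AZ) ⊢ (s0, yxyx, DAZ) ⊢ (s2, xyx, AZ) ⊢ (s0, yx, DAZ) ⊢ (s2, x, AZ) ⊢ (s0, ε, DAZ)
All input consumed in state s0 with stack DAZ.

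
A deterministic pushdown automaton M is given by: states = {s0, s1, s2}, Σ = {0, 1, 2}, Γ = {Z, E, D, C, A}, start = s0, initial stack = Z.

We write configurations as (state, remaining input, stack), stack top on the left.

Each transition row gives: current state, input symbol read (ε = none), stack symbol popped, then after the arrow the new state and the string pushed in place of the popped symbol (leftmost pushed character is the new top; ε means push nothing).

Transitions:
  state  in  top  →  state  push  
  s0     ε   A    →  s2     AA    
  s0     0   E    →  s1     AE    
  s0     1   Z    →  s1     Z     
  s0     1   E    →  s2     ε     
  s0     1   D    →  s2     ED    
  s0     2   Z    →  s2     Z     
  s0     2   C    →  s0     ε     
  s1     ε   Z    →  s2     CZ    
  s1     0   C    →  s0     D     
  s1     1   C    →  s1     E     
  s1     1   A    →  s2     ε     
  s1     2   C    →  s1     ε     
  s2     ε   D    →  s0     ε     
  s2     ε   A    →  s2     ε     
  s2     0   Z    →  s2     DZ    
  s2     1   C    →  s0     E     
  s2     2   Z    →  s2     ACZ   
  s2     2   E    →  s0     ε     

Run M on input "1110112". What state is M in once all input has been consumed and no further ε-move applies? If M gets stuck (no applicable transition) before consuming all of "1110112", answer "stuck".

(s0, 1110112, Z)
  read 1, top Z: go to s1, push Z → (s1, 110112, Z)
  ε-move, top Z: go to s2, push CZ → (s2, 110112, CZ)
  read 1, top C: go to s0, push E → (s0, 10112, EZ)
  read 1, top E: go to s2, push ε → (s2, 0112, Z)
  read 0, top Z: go to s2, push DZ → (s2, 112, DZ)
  ε-move, top D: go to s0, push ε → (s0, 112, Z)
  read 1, top Z: go to s1, push Z → (s1, 12, Z)
  ε-move, top Z: go to s2, push CZ → (s2, 12, CZ)
  read 1, top C: go to s0, push E → (s0, 2, EZ)
No transition for (s0, 2, top E); M blocks with input 2 remaining.

stuck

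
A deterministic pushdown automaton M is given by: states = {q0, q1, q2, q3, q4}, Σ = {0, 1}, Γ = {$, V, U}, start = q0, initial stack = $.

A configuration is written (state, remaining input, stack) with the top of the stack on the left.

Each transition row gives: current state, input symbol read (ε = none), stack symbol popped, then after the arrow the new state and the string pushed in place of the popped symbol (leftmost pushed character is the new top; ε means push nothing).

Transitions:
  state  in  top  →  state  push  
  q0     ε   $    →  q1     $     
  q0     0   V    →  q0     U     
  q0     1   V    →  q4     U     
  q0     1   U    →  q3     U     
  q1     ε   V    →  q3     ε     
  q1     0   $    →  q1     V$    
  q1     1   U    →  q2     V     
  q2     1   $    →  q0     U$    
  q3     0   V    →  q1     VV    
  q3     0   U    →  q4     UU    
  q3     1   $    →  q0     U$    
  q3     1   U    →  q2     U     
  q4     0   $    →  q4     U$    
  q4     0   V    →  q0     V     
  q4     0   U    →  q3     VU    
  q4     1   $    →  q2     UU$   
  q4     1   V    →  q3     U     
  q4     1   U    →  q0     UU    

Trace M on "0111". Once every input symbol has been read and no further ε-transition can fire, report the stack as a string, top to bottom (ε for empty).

(q0, 0111, $)
  ε-move, top $: go to q1, push $ → (q1, 0111, $)
  read 0, top $: go to q1, push V$ → (q1, 111, V$)
  ε-move, top V: go to q3, push ε → (q3, 111, $)
  read 1, top $: go to q0, push U$ → (q0, 11, U$)
  read 1, top U: go to q3, push U → (q3, 1, U$)
  read 1, top U: go to q2, push U → (q2, ε, U$)
All input consumed in state q2 with stack U$.

U$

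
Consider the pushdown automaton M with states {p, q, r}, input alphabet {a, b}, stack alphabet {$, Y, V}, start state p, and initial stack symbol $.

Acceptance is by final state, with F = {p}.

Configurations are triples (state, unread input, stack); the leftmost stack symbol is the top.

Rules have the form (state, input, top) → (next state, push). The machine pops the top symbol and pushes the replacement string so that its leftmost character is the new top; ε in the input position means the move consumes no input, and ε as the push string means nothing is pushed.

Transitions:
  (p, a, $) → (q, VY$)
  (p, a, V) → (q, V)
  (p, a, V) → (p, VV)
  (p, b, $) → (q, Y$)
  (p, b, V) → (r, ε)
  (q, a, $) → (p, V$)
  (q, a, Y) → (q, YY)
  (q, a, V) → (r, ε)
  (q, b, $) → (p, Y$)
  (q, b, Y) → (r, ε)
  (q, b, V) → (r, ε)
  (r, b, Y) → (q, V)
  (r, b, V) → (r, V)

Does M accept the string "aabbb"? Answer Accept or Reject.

Reject

No computation consumes all input and reaches a final state.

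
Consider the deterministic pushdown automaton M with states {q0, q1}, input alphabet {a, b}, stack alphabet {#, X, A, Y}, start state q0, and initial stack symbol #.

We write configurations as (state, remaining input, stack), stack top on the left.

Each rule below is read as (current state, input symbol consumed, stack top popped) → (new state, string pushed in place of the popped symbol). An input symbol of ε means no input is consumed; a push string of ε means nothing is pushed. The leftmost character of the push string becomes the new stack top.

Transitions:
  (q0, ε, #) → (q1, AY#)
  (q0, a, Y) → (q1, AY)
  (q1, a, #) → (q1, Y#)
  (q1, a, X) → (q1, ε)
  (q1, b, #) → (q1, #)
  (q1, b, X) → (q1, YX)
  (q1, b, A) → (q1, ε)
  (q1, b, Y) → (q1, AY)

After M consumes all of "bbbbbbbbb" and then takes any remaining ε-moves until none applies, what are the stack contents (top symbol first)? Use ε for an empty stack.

(q0, bbbbbbbbb, #) ⊢ (q1, bbbbbbbbb, AY#) ⊢ (q1, bbbbbbbb, Y#) ⊢ (q1, bbbbbbb, AY#) ⊢ (q1, bbbbbb, Y#) ⊢ (q1, bbbbb, AY#) ⊢ (q1, bbbb, Y#) ⊢ (q1, bbb, AY#) ⊢ (q1, bb, Y#) ⊢ (q1, b, AY#) ⊢ (q1, ε, Y#)
All input consumed in state q1 with stack Y#.

Y#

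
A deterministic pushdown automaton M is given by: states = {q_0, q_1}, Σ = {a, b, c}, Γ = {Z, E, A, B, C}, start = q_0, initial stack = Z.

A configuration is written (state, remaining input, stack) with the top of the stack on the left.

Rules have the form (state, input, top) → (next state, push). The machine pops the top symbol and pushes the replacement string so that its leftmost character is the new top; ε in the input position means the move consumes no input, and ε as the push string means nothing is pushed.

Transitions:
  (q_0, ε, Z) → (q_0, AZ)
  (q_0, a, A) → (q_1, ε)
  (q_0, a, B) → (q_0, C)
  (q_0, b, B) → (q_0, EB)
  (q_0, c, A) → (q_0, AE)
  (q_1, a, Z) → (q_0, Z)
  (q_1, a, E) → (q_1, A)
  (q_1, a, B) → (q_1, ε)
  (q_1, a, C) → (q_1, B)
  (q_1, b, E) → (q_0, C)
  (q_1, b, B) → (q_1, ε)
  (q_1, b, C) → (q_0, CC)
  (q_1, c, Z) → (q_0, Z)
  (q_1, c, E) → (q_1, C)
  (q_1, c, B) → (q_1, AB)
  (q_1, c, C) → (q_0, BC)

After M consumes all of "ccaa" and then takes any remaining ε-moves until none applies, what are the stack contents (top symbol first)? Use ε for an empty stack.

AEZ

(q_0, ccaa, Z)
  ε-move, top Z: go to q_0, push AZ → (q_0, ccaa, AZ)
  read c, top A: go to q_0, push AE → (q_0, caa, AEZ)
  read c, top A: go to q_0, push AE → (q_0, aa, AEEZ)
  read a, top A: go to q_1, push ε → (q_1, a, EEZ)
  read a, top E: go to q_1, push A → (q_1, ε, AEZ)
All input consumed in state q_1 with stack AEZ.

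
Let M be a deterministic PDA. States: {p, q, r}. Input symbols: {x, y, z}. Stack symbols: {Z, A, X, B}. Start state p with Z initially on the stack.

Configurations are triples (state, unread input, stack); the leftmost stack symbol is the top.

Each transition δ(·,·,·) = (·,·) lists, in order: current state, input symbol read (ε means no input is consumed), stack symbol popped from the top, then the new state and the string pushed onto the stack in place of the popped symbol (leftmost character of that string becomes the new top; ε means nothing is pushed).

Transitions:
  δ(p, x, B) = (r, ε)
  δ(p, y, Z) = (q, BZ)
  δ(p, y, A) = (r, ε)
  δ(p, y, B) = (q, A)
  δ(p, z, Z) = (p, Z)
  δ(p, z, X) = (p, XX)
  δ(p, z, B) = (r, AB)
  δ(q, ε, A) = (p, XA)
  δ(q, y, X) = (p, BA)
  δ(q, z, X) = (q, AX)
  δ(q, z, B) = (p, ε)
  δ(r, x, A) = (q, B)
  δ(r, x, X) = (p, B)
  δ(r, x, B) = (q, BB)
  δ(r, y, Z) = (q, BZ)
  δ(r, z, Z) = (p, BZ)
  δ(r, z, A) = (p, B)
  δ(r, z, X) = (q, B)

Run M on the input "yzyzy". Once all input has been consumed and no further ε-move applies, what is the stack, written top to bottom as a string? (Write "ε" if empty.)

(p, yzyzy, Z)
  read y, top Z: go to q, push BZ → (q, zyzy, BZ)
  read z, top B: go to p, push ε → (p, yzy, Z)
  read y, top Z: go to q, push BZ → (q, zy, BZ)
  read z, top B: go to p, push ε → (p, y, Z)
  read y, top Z: go to q, push BZ → (q, ε, BZ)
All input consumed in state q with stack BZ.

BZ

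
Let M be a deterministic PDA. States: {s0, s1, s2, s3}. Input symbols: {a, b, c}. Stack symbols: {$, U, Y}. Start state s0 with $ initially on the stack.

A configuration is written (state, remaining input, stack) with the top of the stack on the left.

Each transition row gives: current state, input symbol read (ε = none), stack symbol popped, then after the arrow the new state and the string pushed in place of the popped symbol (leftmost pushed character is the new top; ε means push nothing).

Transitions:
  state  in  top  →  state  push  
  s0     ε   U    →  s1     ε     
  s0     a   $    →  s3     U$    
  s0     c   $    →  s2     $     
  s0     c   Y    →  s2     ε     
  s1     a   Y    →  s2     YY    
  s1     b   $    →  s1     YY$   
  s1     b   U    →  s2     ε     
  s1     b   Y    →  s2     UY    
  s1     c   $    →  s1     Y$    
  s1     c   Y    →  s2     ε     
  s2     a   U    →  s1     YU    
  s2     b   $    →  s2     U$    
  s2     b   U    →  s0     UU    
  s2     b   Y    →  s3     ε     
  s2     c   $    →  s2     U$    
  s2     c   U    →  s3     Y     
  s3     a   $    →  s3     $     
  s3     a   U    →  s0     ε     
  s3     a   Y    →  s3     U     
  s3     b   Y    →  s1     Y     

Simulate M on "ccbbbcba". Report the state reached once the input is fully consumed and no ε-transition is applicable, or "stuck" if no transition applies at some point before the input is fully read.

(s0, ccbbbcba, $) ⊢ (s2, cbbbcba, $) ⊢ (s2, bbbcba, U$) ⊢ (s0, bbcba, UU$) ⊢ (s1, bbcba, U$) ⊢ (s2, bcba, $) ⊢ (s2, cba, U$) ⊢ (s3, ba, Y$) ⊢ (s1, a, Y$) ⊢ (s2, ε, YY$)
All input consumed; M is in state s2.

s2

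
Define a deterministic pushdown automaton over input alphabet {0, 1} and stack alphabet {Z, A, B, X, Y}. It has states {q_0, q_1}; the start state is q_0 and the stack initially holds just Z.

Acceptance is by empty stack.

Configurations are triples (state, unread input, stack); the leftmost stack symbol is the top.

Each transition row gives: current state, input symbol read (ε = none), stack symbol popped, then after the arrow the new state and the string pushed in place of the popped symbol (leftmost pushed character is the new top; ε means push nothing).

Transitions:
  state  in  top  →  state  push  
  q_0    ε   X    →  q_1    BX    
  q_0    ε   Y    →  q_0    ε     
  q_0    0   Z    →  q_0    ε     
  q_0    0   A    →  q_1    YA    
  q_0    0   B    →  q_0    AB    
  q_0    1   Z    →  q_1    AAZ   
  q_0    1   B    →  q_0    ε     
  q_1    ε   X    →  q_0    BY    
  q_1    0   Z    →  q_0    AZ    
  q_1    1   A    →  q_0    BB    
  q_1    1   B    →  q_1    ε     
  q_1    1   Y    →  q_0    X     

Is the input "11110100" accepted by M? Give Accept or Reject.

(q_0, 11110100, Z)
  read 1, top Z: go to q_1, push AAZ → (q_1, 1110100, AAZ)
  read 1, top A: go to q_0, push BB → (q_0, 110100, BBAZ)
  read 1, top B: go to q_0, push ε → (q_0, 10100, BAZ)
  read 1, top B: go to q_0, push ε → (q_0, 0100, AZ)
  read 0, top A: go to q_1, push YA → (q_1, 100, YAZ)
  read 1, top Y: go to q_0, push X → (q_0, 00, XAZ)
  ε-move, top X: go to q_1, push BX → (q_1, 00, BXAZ)
No transition applies at (q_1, 00, BXAZ); input not fully consumed.

Reject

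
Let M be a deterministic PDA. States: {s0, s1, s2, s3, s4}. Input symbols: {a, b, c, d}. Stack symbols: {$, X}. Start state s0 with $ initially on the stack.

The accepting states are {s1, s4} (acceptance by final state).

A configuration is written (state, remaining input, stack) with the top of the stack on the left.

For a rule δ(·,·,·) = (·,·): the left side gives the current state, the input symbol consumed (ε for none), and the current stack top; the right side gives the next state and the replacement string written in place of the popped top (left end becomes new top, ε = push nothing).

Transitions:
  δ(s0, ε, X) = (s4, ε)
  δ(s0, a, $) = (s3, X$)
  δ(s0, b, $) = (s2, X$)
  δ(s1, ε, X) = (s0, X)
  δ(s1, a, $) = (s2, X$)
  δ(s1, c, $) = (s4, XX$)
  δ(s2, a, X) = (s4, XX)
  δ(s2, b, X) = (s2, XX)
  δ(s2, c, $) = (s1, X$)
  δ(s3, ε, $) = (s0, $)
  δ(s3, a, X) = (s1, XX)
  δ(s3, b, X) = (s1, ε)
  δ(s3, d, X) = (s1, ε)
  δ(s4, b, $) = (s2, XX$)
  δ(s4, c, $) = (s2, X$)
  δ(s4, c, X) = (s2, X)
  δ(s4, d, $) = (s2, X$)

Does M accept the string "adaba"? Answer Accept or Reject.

(s0, adaba, $)
  read a, top $: go to s3, push X$ → (s3, daba, X$)
  read d, top X: go to s1, push ε → (s1, aba, $)
  read a, top $: go to s2, push X$ → (s2, ba, X$)
  read b, top X: go to s2, push XX → (s2, a, XX$)
  read a, top X: go to s4, push XX → (s4, ε, XXX$)
All input consumed; state s4 ∈ F.

Accept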